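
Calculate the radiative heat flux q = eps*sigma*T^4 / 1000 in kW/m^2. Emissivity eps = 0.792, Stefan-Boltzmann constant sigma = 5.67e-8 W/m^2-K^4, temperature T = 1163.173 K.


T^4 = 1.8305e+12
q = 0.792 * 5.67e-8 * 1.8305e+12 / 1000 = 82.203 kW/m^2

82.203 kW/m^2


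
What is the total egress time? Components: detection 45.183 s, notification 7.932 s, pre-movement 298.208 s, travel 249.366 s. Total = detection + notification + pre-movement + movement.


Total = 45.183 + 7.932 + 298.208 + 249.366 = 600.689 s

600.689 s


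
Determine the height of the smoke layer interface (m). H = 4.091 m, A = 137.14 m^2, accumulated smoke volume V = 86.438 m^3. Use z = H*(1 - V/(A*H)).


V/(A*H) = 0.15407
1 - 0.15407 = 0.84593
z = 4.091 * 0.84593 = 3.4607 m

3.4607 m


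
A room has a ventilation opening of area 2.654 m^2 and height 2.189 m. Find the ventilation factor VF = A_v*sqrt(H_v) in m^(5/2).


sqrt(H_v) = 1.4795
VF = 2.654 * 1.4795 = 3.9267 m^(5/2)

3.9267 m^(5/2)


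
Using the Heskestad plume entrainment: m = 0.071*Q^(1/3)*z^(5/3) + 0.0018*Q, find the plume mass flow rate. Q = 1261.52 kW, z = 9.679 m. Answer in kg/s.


Q^(1/3) = 10.805
z^(5/3) = 43.959
First term = 0.071 * 10.805 * 43.959 = 33.724
Second term = 0.0018 * 1261.52 = 2.2707
m = 35.995 kg/s

35.995 kg/s


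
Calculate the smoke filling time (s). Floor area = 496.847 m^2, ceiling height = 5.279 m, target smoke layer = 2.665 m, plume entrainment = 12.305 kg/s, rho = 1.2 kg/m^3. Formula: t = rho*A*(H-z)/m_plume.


H - z = 2.614 m
t = 1.2 * 496.847 * 2.614 / 12.305 = 126.66 s

126.66 s


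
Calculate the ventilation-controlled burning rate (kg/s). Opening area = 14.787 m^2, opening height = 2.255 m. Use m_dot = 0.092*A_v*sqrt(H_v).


sqrt(H_v) = 1.5017
m_dot = 0.092 * 14.787 * 1.5017 = 2.0429 kg/s

2.0429 kg/s


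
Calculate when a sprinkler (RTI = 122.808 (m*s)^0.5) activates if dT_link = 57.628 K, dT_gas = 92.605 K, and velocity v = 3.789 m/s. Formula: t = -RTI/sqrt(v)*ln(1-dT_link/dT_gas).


dT_link/dT_gas = 0.62230
ln(1 - 0.62230) = -0.97365
t = -122.808 / sqrt(3.789) * -0.97365 = 61.428 s

61.428 s


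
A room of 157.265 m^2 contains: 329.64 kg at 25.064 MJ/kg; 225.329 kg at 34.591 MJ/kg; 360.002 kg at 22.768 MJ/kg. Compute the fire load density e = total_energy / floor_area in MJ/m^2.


Total energy = 329.64*25.064 + 225.329*34.591 + 360.002*22.768
= 8262.097 + 7794.355 + 8196.526
= 24252.98 MJ
e = 24252.98 / 157.265 = 154.22 MJ/m^2

154.22 MJ/m^2


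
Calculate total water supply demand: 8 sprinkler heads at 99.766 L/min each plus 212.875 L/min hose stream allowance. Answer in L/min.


Sprinkler demand = 8 * 99.766 = 798.128 L/min
Total = 798.128 + 212.875 = 1011.003 L/min

1011.003 L/min


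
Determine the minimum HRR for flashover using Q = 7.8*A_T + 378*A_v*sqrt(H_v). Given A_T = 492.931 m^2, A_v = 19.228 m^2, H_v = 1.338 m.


7.8*A_T = 3844.9
sqrt(H_v) = 1.1567
378*A_v*sqrt(H_v) = 8407.3
Q = 3844.9 + 8407.3 = 12252 kW

12252 kW


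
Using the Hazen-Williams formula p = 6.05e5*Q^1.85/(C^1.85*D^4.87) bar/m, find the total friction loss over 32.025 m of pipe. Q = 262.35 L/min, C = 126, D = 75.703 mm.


Q^1.85 = 29849
C^1.85 = 7685.7
D^4.87 = 1.4167e+09
p/m = 0.0016585 bar/m
p_total = 0.0016585 * 32.025 = 0.053114 bar

0.053114 bar


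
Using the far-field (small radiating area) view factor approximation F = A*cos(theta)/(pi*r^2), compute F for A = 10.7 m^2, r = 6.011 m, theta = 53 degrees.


cos(53 deg) = 0.60182
pi*r^2 = 113.51
F = 10.7 * 0.60182 / 113.51 = 0.056729

0.056729


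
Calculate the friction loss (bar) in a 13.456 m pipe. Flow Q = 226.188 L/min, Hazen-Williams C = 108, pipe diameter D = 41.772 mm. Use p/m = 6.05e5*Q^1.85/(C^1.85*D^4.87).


Q^1.85 = 22687
C^1.85 = 5778.8
D^4.87 = 7.8291e+07
p/m = 0.030337 bar/m
p_total = 0.030337 * 13.456 = 0.40822 bar

0.40822 bar


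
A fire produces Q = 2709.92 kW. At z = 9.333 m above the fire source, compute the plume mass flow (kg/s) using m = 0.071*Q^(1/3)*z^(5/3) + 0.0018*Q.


Q^(1/3) = 13.942
z^(5/3) = 41.372
First term = 0.071 * 13.942 * 41.372 = 40.952
Second term = 0.0018 * 2709.92 = 4.8779
m = 45.830 kg/s

45.830 kg/s


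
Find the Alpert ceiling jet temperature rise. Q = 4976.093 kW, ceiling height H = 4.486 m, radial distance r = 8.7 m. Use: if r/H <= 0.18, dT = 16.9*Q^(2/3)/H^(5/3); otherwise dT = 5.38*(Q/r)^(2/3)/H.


r/H = 8.7 / 4.486 = 1.9394
r/H > 0.18, so dT = 5.38*(Q/r)^(2/3)/H
Q/r = 571.96
(Q/r)^(2/3) = 68.904
dT = 5.38 * 68.904 / 4.486 = 82.636 K

82.636 K


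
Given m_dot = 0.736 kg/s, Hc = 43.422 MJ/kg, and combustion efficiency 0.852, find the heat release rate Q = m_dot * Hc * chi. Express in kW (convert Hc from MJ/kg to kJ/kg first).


Hc = 43.422 MJ/kg = 43.422 * 1000 kJ/kg = 43422 kJ/kg
Q = 0.736 kg/s * 43422 kJ/kg * 0.852 = 27229 kW

27229 kW


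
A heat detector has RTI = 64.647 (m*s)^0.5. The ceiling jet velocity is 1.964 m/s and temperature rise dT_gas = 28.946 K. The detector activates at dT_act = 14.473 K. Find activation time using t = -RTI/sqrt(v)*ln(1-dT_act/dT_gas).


dT_act/dT_gas = 0.5
ln(1 - 0.5) = -0.69315
t = -64.647 / sqrt(1.964) * -0.69315 = 31.974 s

31.974 s


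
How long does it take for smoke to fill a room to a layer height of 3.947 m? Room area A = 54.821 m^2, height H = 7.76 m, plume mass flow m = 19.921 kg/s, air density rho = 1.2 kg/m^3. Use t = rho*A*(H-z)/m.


H - z = 3.813 m
t = 1.2 * 54.821 * 3.813 / 19.921 = 12.592 s

12.592 s


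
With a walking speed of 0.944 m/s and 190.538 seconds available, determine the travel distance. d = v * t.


d = 0.944 * 190.538 = 179.87 m

179.87 m


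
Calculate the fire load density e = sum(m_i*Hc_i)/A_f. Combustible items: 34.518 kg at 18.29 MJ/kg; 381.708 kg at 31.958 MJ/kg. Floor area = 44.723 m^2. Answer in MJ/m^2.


Total energy = 34.518*18.29 + 381.708*31.958
= 631.3342 + 12198.62
= 12829.96 MJ
e = 12829.96 / 44.723 = 286.88 MJ/m^2

286.88 MJ/m^2


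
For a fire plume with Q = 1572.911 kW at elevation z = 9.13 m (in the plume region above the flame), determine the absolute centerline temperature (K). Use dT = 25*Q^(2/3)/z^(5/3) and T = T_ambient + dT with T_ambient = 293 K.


Q^(2/3) = 135.25
z^(5/3) = 39.883
dT = 25 * 135.25 / 39.883 = 84.780 K
T = 293 + 84.780 = 377.78 K

377.78 K


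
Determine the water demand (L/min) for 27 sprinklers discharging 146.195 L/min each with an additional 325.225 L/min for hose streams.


Sprinkler demand = 27 * 146.195 = 3947.265 L/min
Total = 3947.265 + 325.225 = 4272.49 L/min

4272.49 L/min


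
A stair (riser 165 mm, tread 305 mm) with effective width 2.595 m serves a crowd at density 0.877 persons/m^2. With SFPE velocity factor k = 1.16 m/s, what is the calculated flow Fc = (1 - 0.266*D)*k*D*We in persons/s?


1 - 0.266*D = 1 - 0.266*0.877 = 0.76672
Fs = 0.76672 * 1.16 * 0.877 = 0.78000 persons/(s*m)
Fc = 0.78000 * 2.595 = 2.0241 persons/s

2.0241 persons/s


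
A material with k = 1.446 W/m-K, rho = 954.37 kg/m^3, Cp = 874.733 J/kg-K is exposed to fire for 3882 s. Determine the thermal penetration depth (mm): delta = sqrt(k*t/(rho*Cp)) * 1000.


alpha = 1.446 / (954.37 * 874.733) = 1.7321e-06 m^2/s
alpha * t = 0.0067241
delta = sqrt(0.0067241) * 1000 = 82.000 mm

82.000 mm


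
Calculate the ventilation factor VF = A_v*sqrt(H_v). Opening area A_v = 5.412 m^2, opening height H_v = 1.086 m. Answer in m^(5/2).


sqrt(H_v) = 1.0421
VF = 5.412 * 1.0421 = 5.6399 m^(5/2)

5.6399 m^(5/2)


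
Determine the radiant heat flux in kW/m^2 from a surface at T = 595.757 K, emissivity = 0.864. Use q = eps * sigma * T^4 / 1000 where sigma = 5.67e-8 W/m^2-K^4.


T^4 = 1.2597e+11
q = 0.864 * 5.67e-8 * 1.2597e+11 / 1000 = 6.1713 kW/m^2

6.1713 kW/m^2


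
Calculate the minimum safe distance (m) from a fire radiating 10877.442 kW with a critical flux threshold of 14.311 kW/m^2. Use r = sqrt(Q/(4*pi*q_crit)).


4*pi*q_crit = 179.84
Q/(4*pi*q_crit) = 60.485
r = sqrt(60.485) = 7.7772 m

7.7772 m


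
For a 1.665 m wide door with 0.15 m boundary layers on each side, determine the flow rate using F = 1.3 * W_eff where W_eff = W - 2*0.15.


W_eff = 1.665 - 0.30 = 1.365 m
F = 1.3 * 1.365 = 1.7745 persons/s

1.7745 persons/s


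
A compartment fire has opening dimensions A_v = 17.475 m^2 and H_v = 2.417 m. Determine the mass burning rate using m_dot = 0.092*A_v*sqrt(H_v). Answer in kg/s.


sqrt(H_v) = 1.5547
m_dot = 0.092 * 17.475 * 1.5547 = 2.4994 kg/s

2.4994 kg/s


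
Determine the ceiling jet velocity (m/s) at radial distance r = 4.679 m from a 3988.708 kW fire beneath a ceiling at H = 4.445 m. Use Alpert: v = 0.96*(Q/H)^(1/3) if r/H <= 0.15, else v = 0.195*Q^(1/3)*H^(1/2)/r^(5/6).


r/H = 4.679 / 4.445 = 1.0526
r/H > 0.15, so v = 0.195*Q^(1/3)*H^(1/2)/r^(5/6)
Q^(1/3) = 15.859
H^(1/2) = 2.1083
r^(5/6) = 3.6179
v = 0.195 * 15.859 * 2.1083 / 3.6179 = 1.8021 m/s

1.8021 m/s


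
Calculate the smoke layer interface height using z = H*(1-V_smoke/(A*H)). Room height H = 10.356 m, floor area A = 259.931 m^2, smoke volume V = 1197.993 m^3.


V/(A*H) = 0.44505
1 - 0.44505 = 0.55495
z = 10.356 * 0.55495 = 5.7471 m

5.7471 m


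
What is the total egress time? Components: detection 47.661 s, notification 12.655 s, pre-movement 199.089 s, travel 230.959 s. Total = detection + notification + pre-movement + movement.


Total = 47.661 + 12.655 + 199.089 + 230.959 = 490.364 s

490.364 s


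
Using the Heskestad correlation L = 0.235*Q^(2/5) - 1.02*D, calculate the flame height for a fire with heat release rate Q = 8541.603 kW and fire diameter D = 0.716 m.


Q^(2/5) = 37.378
0.235 * Q^(2/5) = 8.7838
1.02 * D = 0.73032
L = 8.0535 m

8.0535 m


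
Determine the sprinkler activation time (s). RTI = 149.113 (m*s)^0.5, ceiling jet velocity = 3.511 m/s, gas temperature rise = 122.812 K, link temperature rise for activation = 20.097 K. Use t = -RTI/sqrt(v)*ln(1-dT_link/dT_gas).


dT_link/dT_gas = 0.16364
ln(1 - 0.16364) = -0.17870
t = -149.113 / sqrt(3.511) * -0.17870 = 14.221 s

14.221 s


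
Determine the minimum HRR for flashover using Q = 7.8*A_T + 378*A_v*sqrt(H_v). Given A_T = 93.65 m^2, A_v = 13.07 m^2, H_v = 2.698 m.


7.8*A_T = 730.47
sqrt(H_v) = 1.6426
378*A_v*sqrt(H_v) = 8115.0
Q = 730.47 + 8115.0 = 8845.5 kW

8845.5 kW


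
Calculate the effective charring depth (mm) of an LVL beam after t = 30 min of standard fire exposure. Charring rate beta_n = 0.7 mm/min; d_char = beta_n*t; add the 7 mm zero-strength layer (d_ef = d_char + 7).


d_char = 0.7 * 30 = 21 mm
d_ef = 21 + 1.0*7 = 28 mm

28 mm


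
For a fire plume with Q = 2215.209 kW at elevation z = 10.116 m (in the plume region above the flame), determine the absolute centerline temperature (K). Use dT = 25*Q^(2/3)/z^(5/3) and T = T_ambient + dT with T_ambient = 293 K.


Q^(2/3) = 169.93
z^(5/3) = 47.317
dT = 25 * 169.93 / 47.317 = 89.785 K
T = 293 + 89.785 = 382.78 K

382.78 K


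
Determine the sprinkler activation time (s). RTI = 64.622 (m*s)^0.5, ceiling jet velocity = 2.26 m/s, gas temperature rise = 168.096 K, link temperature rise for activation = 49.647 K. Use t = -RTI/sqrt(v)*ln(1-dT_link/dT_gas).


dT_link/dT_gas = 0.29535
ln(1 - 0.29535) = -0.35005
t = -64.622 / sqrt(2.26) * -0.35005 = 15.047 s

15.047 s


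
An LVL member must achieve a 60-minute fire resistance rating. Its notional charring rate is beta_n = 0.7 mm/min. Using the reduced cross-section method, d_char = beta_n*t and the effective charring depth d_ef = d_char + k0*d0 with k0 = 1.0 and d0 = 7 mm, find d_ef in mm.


d_char = 0.7 * 60 = 42 mm
d_ef = 42 + 1.0*7 = 49 mm

49 mm


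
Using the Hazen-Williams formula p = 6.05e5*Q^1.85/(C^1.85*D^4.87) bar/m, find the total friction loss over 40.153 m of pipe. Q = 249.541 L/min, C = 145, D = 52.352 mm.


Q^1.85 = 27209
C^1.85 = 9966.2
D^4.87 = 2.3507e+08
p/m = 0.0070264 bar/m
p_total = 0.0070264 * 40.153 = 0.28213 bar

0.28213 bar


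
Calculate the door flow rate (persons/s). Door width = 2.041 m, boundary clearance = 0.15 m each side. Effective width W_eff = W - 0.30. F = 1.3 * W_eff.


W_eff = 2.041 - 0.30 = 1.741 m
F = 1.3 * 1.741 = 2.2633 persons/s

2.2633 persons/s


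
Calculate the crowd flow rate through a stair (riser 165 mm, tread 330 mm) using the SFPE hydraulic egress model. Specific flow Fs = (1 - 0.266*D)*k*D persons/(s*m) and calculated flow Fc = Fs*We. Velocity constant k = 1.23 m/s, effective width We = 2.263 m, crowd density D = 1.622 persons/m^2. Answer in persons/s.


1 - 0.266*D = 1 - 0.266*1.622 = 0.56855
Fs = 0.56855 * 1.23 * 1.622 = 1.1343 persons/(s*m)
Fc = 1.1343 * 2.263 = 2.5669 persons/s

2.5669 persons/s


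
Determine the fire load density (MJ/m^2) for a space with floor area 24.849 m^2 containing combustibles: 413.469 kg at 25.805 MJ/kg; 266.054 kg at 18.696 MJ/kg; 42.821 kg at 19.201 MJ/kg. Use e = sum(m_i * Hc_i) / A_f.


Total energy = 413.469*25.805 + 266.054*18.696 + 42.821*19.201
= 10669.57 + 4974.146 + 822.2060
= 16465.92 MJ
e = 16465.92 / 24.849 = 662.64 MJ/m^2

662.64 MJ/m^2


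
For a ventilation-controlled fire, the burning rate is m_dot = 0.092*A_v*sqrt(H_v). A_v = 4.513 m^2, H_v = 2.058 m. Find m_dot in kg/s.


sqrt(H_v) = 1.4346
m_dot = 0.092 * 4.513 * 1.4346 = 0.59563 kg/s

0.59563 kg/s


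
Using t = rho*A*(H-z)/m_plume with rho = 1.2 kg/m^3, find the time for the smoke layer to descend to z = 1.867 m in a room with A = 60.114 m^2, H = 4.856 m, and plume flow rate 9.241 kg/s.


H - z = 2.989 m
t = 1.2 * 60.114 * 2.989 / 9.241 = 23.333 s

23.333 s


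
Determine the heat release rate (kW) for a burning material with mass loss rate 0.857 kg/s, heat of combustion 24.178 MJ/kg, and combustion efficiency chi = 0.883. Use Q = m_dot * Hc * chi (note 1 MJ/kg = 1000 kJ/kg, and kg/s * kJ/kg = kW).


Hc = 24.178 MJ/kg = 24.178 * 1000 kJ/kg = 24178 kJ/kg
Q = 0.857 kg/s * 24178 kJ/kg * 0.883 = 18296 kW

18296 kW


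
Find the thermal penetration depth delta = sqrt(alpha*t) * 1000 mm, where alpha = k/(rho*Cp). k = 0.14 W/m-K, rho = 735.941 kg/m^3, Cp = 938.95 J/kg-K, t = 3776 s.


alpha = 0.14 / (735.941 * 938.95) = 2.0260e-07 m^2/s
alpha * t = 0.00076502
delta = sqrt(0.00076502) * 1000 = 27.659 mm

27.659 mm


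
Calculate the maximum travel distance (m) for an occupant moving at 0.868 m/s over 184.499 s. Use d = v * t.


d = 0.868 * 184.499 = 160.15 m

160.15 m


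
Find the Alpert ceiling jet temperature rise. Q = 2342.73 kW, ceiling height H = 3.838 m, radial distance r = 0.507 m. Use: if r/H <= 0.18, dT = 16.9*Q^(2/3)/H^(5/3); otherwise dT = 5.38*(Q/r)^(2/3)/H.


r/H = 0.507 / 3.838 = 0.13210
r/H <= 0.18, so dT = 16.9*Q^(2/3)/H^(5/3)
Q^(2/3) = 176.39
H^(5/3) = 9.4082
dT = 16.9 * 176.39 / 9.4082 = 316.85 K

316.85 K


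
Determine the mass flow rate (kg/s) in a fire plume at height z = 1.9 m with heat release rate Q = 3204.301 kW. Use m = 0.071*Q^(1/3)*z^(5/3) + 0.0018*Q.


Q^(1/3) = 14.743
z^(5/3) = 2.9147
First term = 0.071 * 14.743 * 2.9147 = 3.0509
Second term = 0.0018 * 3204.301 = 5.7677
m = 8.8186 kg/s

8.8186 kg/s


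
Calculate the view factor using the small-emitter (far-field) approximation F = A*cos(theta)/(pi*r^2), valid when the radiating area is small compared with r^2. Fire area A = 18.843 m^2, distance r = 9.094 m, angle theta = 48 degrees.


cos(48 deg) = 0.66913
pi*r^2 = 259.81
F = 18.843 * 0.66913 / 259.81 = 0.048529

0.048529


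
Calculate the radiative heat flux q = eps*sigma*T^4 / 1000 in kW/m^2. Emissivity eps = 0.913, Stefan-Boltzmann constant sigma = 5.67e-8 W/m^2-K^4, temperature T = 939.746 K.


T^4 = 7.7991e+11
q = 0.913 * 5.67e-8 * 7.7991e+11 / 1000 = 40.373 kW/m^2

40.373 kW/m^2


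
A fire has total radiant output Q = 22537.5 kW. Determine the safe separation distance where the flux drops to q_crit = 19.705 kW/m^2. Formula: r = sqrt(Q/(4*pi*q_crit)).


4*pi*q_crit = 247.62
Q/(4*pi*q_crit) = 91.016
r = sqrt(91.016) = 9.5402 m

9.5402 m


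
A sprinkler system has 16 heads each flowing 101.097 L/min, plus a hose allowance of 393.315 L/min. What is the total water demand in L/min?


Sprinkler demand = 16 * 101.097 = 1617.552 L/min
Total = 1617.552 + 393.315 = 2010.867 L/min

2010.867 L/min


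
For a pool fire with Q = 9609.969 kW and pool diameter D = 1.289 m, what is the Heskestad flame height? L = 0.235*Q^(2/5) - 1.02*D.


Q^(2/5) = 39.182
0.235 * Q^(2/5) = 9.2078
1.02 * D = 1.3148
L = 7.8930 m

7.8930 m


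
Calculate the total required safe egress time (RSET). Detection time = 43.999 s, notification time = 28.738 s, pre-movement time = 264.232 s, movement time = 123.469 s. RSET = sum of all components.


Total = 43.999 + 28.738 + 264.232 + 123.469 = 460.438 s

460.438 s


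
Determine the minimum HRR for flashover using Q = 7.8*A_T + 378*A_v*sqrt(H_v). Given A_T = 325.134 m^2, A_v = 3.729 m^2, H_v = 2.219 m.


7.8*A_T = 2536.0
sqrt(H_v) = 1.4896
378*A_v*sqrt(H_v) = 2099.7
Q = 2536.0 + 2099.7 = 4635.8 kW

4635.8 kW


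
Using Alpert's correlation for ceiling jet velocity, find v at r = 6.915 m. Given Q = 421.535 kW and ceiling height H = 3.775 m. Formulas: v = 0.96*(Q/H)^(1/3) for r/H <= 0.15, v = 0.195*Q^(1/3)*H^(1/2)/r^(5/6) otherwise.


r/H = 6.915 / 3.775 = 1.8318
r/H > 0.15, so v = 0.195*Q^(1/3)*H^(1/2)/r^(5/6)
Q^(1/3) = 7.4980
H^(1/2) = 1.9429
r^(5/6) = 5.0099
v = 0.195 * 7.4980 * 1.9429 / 5.0099 = 0.56704 m/s

0.56704 m/s


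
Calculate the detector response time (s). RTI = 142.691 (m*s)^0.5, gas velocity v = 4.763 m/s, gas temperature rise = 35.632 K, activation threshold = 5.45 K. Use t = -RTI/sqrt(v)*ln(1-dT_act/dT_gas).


dT_act/dT_gas = 0.15295
ln(1 - 0.15295) = -0.16600
t = -142.691 / sqrt(4.763) * -0.16600 = 10.853 s

10.853 s


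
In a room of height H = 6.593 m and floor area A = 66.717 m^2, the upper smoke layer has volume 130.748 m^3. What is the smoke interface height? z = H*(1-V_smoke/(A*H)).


V/(A*H) = 0.29725
1 - 0.29725 = 0.70275
z = 6.593 * 0.70275 = 4.6333 m

4.6333 m


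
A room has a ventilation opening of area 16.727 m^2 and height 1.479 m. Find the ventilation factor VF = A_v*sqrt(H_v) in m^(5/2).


sqrt(H_v) = 1.2161
VF = 16.727 * 1.2161 = 20.342 m^(5/2)

20.342 m^(5/2)


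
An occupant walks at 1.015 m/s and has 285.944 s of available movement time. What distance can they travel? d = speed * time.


d = 1.015 * 285.944 = 290.23 m

290.23 m


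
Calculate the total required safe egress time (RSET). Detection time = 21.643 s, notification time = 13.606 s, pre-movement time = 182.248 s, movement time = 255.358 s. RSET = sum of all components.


Total = 21.643 + 13.606 + 182.248 + 255.358 = 472.855 s

472.855 s


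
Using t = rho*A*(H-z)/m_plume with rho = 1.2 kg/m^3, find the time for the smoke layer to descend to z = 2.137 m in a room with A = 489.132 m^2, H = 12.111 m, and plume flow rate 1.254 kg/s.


H - z = 9.974 m
t = 1.2 * 489.132 * 9.974 / 1.254 = 4668.5 s

4668.5 s


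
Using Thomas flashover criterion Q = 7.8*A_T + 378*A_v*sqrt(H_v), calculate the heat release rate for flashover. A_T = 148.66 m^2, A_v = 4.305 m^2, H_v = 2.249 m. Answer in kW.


7.8*A_T = 1159.548
sqrt(H_v) = 1.4997
378*A_v*sqrt(H_v) = 2440.4
Q = 1159.548 + 2440.4 = 3599.9 kW

3599.9 kW


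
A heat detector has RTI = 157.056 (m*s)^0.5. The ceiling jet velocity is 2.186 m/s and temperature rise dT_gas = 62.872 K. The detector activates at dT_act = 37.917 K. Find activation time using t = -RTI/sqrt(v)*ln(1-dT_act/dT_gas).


dT_act/dT_gas = 0.60308
ln(1 - 0.60308) = -0.92403
t = -157.056 / sqrt(2.186) * -0.92403 = 98.155 s

98.155 s


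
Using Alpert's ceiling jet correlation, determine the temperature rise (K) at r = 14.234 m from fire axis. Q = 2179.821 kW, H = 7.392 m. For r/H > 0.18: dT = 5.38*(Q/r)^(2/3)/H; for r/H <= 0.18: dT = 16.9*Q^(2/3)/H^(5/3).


r/H = 14.234 / 7.392 = 1.9256
r/H > 0.18, so dT = 5.38*(Q/r)^(2/3)/H
Q/r = 153.14
(Q/r)^(2/3) = 28.624
dT = 5.38 * 28.624 / 7.392 = 20.833 K

20.833 K


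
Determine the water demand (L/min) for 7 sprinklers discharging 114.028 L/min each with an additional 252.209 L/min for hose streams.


Sprinkler demand = 7 * 114.028 = 798.196 L/min
Total = 798.196 + 252.209 = 1050.405 L/min

1050.405 L/min


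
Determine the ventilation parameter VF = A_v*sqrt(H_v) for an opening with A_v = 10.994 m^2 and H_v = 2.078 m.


sqrt(H_v) = 1.4415
VF = 10.994 * 1.4415 = 15.848 m^(5/2)

15.848 m^(5/2)


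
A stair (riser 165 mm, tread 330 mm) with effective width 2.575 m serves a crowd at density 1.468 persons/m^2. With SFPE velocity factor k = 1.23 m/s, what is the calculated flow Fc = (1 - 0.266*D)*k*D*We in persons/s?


1 - 0.266*D = 1 - 0.266*1.468 = 0.60951
Fs = 0.60951 * 1.23 * 1.468 = 1.1006 persons/(s*m)
Fc = 1.1006 * 2.575 = 2.8339 persons/s

2.8339 persons/s


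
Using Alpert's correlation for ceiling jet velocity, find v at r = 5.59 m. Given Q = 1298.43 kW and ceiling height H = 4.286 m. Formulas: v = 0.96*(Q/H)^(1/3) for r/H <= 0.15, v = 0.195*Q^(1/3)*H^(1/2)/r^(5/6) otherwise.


r/H = 5.59 / 4.286 = 1.3042
r/H > 0.15, so v = 0.195*Q^(1/3)*H^(1/2)/r^(5/6)
Q^(1/3) = 10.910
H^(1/2) = 2.0703
r^(5/6) = 4.1961
v = 0.195 * 10.910 * 2.0703 / 4.1961 = 1.0496 m/s

1.0496 m/s


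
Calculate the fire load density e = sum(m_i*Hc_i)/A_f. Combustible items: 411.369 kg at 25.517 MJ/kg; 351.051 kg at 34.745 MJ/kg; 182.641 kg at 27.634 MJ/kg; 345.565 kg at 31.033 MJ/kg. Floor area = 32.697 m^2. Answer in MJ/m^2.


Total energy = 411.369*25.517 + 351.051*34.745 + 182.641*27.634 + 345.565*31.033
= 10496.90 + 12197.27 + 5047.101 + 10723.92
= 38465.19 MJ
e = 38465.19 / 32.697 = 1176.4 MJ/m^2

1176.4 MJ/m^2


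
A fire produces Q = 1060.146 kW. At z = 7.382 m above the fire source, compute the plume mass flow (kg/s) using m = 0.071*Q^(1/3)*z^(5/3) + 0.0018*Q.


Q^(1/3) = 10.197
z^(5/3) = 27.987
First term = 0.071 * 10.197 * 27.987 = 20.261
Second term = 0.0018 * 1060.146 = 1.9083
m = 22.170 kg/s

22.170 kg/s


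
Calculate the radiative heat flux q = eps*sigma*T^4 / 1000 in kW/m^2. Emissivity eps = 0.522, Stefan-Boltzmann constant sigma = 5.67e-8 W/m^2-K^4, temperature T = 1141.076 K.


T^4 = 1.6953e+12
q = 0.522 * 5.67e-8 * 1.6953e+12 / 1000 = 50.178 kW/m^2

50.178 kW/m^2


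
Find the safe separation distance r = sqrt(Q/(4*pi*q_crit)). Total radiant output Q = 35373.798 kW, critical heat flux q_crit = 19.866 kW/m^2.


4*pi*q_crit = 249.64
Q/(4*pi*q_crit) = 141.70
r = sqrt(141.70) = 11.904 m

11.904 m


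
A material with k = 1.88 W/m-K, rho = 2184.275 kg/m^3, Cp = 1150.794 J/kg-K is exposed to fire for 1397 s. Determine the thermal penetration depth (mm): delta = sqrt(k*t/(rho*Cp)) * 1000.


alpha = 1.88 / (2184.275 * 1150.794) = 7.4792e-07 m^2/s
alpha * t = 0.0010448
delta = sqrt(0.0010448) * 1000 = 32.324 mm

32.324 mm


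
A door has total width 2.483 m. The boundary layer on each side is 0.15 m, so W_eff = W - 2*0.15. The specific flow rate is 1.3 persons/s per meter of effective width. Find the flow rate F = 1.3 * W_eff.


W_eff = 2.483 - 0.30 = 2.183 m
F = 1.3 * 2.183 = 2.8379 persons/s

2.8379 persons/s


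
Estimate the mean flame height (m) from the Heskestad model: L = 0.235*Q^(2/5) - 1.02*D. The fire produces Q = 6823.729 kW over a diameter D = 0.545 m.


Q^(2/5) = 34.167
0.235 * Q^(2/5) = 8.0293
1.02 * D = 0.55590
L = 7.4734 m

7.4734 m


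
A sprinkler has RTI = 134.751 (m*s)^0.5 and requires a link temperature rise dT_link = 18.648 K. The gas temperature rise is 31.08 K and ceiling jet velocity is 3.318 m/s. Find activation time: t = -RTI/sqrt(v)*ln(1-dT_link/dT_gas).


dT_link/dT_gas = 0.6
ln(1 - 0.6) = -0.91629
t = -134.751 / sqrt(3.318) * -0.91629 = 67.784 s

67.784 s


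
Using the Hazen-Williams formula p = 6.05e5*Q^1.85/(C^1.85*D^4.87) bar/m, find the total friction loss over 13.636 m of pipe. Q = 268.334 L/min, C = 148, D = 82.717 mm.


Q^1.85 = 31121
C^1.85 = 10351
D^4.87 = 2.1812e+09
p/m = 0.00083394 bar/m
p_total = 0.00083394 * 13.636 = 0.011372 bar

0.011372 bar


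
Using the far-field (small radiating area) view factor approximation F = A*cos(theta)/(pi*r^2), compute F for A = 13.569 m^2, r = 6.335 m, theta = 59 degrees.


cos(59 deg) = 0.51504
pi*r^2 = 126.08
F = 13.569 * 0.51504 / 126.08 = 0.055430

0.055430


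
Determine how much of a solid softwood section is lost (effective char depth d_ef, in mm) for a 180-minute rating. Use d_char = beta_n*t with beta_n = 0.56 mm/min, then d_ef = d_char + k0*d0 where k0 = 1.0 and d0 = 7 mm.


d_char = 0.56 * 180 = 100.8 mm
d_ef = 100.8 + 1.0*7 = 107.8 mm

107.8 mm


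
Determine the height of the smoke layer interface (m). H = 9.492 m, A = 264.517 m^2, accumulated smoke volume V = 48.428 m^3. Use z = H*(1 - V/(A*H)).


V/(A*H) = 0.019288
1 - 0.019288 = 0.98071
z = 9.492 * 0.98071 = 9.3089 m

9.3089 m


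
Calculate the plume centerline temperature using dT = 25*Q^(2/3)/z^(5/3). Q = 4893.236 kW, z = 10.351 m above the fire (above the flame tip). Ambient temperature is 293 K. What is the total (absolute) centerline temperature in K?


Q^(2/3) = 288.22
z^(5/3) = 49.163
dT = 25 * 288.22 / 49.163 = 146.57 K
T = 293 + 146.57 = 439.57 K

439.57 K


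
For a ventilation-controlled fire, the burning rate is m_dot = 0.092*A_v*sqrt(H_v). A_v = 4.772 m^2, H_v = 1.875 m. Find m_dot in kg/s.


sqrt(H_v) = 1.3693
m_dot = 0.092 * 4.772 * 1.3693 = 0.60116 kg/s

0.60116 kg/s


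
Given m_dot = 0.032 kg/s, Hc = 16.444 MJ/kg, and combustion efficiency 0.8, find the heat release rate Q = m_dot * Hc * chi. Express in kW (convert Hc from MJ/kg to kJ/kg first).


Hc = 16.444 MJ/kg = 16.444 * 1000 kJ/kg = 16444 kJ/kg
Q = 0.032 kg/s * 16444 kJ/kg * 0.8 = 420.97 kW

420.97 kW


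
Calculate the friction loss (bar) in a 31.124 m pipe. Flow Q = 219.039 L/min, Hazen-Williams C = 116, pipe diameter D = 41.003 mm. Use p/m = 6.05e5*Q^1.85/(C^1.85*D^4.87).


Q^1.85 = 21378
C^1.85 = 6595.5
D^4.87 = 7.1517e+07
p/m = 0.027420 bar/m
p_total = 0.027420 * 31.124 = 0.85341 bar

0.85341 bar


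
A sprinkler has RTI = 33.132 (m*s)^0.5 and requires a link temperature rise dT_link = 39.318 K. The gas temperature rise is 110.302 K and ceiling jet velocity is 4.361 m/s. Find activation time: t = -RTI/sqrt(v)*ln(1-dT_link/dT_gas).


dT_link/dT_gas = 0.35646
ln(1 - 0.35646) = -0.44077
t = -33.132 / sqrt(4.361) * -0.44077 = 6.9930 s

6.9930 s


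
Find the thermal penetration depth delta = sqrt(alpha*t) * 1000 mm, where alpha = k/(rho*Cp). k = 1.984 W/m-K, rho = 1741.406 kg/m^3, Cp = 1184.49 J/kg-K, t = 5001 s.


alpha = 1.984 / (1741.406 * 1184.49) = 9.6186e-07 m^2/s
alpha * t = 0.0048102
delta = sqrt(0.0048102) * 1000 = 69.356 mm

69.356 mm


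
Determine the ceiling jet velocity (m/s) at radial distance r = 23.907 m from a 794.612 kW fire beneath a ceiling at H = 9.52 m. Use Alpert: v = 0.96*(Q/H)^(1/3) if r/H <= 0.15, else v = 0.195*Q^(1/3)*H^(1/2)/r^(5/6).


r/H = 23.907 / 9.52 = 2.5112
r/H > 0.15, so v = 0.195*Q^(1/3)*H^(1/2)/r^(5/6)
Q^(1/3) = 9.2623
H^(1/2) = 3.0854
r^(5/6) = 14.085
v = 0.195 * 9.2623 * 3.0854 / 14.085 = 0.39564 m/s

0.39564 m/s


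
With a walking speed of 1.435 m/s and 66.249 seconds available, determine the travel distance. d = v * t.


d = 1.435 * 66.249 = 95.067 m

95.067 m


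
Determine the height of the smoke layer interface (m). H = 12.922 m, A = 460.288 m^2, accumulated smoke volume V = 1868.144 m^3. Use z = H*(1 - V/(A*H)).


V/(A*H) = 0.31409
1 - 0.31409 = 0.68591
z = 12.922 * 0.68591 = 8.8634 m

8.8634 m


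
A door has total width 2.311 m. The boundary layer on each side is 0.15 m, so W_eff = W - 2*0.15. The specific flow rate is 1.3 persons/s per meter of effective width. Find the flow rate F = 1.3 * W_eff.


W_eff = 2.311 - 0.30 = 2.011 m
F = 1.3 * 2.011 = 2.6143 persons/s

2.6143 persons/s


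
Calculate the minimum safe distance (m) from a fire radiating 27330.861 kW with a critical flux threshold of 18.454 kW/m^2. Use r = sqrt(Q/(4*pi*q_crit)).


4*pi*q_crit = 231.90
Q/(4*pi*q_crit) = 117.86
r = sqrt(117.86) = 10.856 m

10.856 m


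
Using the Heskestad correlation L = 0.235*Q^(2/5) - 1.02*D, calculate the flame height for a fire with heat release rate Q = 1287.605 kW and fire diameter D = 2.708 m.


Q^(2/5) = 17.535
0.235 * Q^(2/5) = 4.1208
1.02 * D = 2.7622
L = 1.3586 m

1.3586 m


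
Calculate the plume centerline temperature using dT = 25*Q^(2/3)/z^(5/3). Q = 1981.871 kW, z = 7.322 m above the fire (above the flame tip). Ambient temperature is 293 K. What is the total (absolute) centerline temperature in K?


Q^(2/3) = 157.78
z^(5/3) = 27.609
dT = 25 * 157.78 / 27.609 = 142.87 K
T = 293 + 142.87 = 435.87 K

435.87 K


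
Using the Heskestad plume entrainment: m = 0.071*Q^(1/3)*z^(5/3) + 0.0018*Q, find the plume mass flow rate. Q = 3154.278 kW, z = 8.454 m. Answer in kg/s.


Q^(1/3) = 14.666
z^(5/3) = 35.084
First term = 0.071 * 14.666 * 35.084 = 36.531
Second term = 0.0018 * 3154.278 = 5.6777
m = 42.209 kg/s

42.209 kg/s


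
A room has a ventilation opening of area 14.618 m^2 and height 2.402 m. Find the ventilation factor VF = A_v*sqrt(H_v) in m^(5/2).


sqrt(H_v) = 1.5498
VF = 14.618 * 1.5498 = 22.656 m^(5/2)

22.656 m^(5/2)


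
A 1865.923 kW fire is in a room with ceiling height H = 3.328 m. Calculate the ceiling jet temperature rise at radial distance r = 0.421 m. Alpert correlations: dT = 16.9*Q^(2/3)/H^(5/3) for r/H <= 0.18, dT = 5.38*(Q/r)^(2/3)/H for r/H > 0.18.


r/H = 0.421 / 3.328 = 0.12650
r/H <= 0.18, so dT = 16.9*Q^(2/3)/H^(5/3)
Q^(2/3) = 151.56
H^(5/3) = 7.4183
dT = 16.9 * 151.56 / 7.4183 = 345.28 K

345.28 K


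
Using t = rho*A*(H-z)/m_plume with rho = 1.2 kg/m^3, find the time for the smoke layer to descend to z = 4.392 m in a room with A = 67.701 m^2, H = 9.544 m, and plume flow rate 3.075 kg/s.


H - z = 5.152 m
t = 1.2 * 67.701 * 5.152 / 3.075 = 136.12 s

136.12 s


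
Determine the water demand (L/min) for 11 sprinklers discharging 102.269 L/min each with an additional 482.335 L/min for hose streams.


Sprinkler demand = 11 * 102.269 = 1124.959 L/min
Total = 1124.959 + 482.335 = 1607.294 L/min

1607.294 L/min


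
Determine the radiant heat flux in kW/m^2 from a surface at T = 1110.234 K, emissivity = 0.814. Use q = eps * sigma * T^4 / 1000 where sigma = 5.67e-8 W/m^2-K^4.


T^4 = 1.5194e+12
q = 0.814 * 5.67e-8 * 1.5194e+12 / 1000 = 70.124 kW/m^2

70.124 kW/m^2


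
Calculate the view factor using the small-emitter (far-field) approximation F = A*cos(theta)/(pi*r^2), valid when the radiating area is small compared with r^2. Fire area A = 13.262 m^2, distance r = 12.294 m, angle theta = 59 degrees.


cos(59 deg) = 0.51504
pi*r^2 = 474.83
F = 13.262 * 0.51504 / 474.83 = 0.014385

0.014385


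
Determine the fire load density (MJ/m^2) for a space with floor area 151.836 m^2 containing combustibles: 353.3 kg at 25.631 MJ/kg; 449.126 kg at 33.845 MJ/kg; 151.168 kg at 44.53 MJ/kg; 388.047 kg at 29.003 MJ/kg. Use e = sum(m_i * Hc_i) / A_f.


Total energy = 353.3*25.631 + 449.126*33.845 + 151.168*44.53 + 388.047*29.003
= 9055.432 + 15200.67 + 6731.511 + 11254.53
= 42242.14 MJ
e = 42242.14 / 151.836 = 278.21 MJ/m^2

278.21 MJ/m^2


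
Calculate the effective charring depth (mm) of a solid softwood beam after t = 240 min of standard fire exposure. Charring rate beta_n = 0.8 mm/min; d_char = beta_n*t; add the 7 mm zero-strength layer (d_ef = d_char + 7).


d_char = 0.8 * 240 = 192 mm
d_ef = 192 + 1.0*7 = 199 mm

199 mm


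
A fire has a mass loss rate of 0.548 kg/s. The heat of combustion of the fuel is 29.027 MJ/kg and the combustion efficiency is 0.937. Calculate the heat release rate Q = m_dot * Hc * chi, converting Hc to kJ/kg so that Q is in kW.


Hc = 29.027 MJ/kg = 29.027 * 1000 kJ/kg = 29027 kJ/kg
Q = 0.548 kg/s * 29027 kJ/kg * 0.937 = 14905 kW

14905 kW


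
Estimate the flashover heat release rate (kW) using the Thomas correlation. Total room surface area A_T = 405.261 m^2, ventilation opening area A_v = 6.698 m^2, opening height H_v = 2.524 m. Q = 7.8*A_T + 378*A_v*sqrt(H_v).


7.8*A_T = 3161.0
sqrt(H_v) = 1.5887
378*A_v*sqrt(H_v) = 4022.4
Q = 3161.0 + 4022.4 = 7183.4 kW

7183.4 kW


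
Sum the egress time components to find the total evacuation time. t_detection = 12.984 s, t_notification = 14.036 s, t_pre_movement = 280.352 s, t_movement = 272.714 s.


Total = 12.984 + 14.036 + 280.352 + 272.714 = 580.086 s

580.086 s


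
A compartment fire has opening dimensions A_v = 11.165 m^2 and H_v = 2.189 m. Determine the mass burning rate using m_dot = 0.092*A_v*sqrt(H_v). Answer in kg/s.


sqrt(H_v) = 1.4795
m_dot = 0.092 * 11.165 * 1.4795 = 1.5197 kg/s

1.5197 kg/s


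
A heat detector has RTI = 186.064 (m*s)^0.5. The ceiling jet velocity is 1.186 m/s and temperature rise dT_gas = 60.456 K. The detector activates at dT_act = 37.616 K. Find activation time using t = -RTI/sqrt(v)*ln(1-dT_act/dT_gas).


dT_act/dT_gas = 0.62220
ln(1 - 0.62220) = -0.97340
t = -186.064 / sqrt(1.186) * -0.97340 = 166.31 s

166.31 s


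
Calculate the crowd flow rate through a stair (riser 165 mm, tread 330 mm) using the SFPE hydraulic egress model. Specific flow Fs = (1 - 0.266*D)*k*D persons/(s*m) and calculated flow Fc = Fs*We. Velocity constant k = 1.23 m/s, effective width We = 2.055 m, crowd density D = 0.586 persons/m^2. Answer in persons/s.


1 - 0.266*D = 1 - 0.266*0.586 = 0.84412
Fs = 0.84412 * 1.23 * 0.586 = 0.60843 persons/(s*m)
Fc = 0.60843 * 2.055 = 1.2503 persons/s

1.2503 persons/s


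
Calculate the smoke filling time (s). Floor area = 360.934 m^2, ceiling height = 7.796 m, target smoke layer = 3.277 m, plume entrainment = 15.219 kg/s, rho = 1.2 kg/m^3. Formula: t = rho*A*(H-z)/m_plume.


H - z = 4.519 m
t = 1.2 * 360.934 * 4.519 / 15.219 = 128.61 s

128.61 s


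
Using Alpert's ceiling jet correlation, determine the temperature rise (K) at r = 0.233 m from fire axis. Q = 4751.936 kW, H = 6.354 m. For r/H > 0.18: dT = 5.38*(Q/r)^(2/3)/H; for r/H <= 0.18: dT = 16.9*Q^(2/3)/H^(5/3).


r/H = 0.233 / 6.354 = 0.036670
r/H <= 0.18, so dT = 16.9*Q^(2/3)/H^(5/3)
Q^(2/3) = 282.65
H^(5/3) = 21.798
dT = 16.9 * 282.65 / 21.798 = 219.14 K

219.14 K


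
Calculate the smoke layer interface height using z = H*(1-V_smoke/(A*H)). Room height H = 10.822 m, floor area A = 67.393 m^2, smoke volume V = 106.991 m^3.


V/(A*H) = 0.14670
1 - 0.14670 = 0.85330
z = 10.822 * 0.85330 = 9.2344 m

9.2344 m


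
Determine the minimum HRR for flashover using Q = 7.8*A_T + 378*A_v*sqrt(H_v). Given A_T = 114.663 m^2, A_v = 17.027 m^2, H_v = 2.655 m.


7.8*A_T = 894.37
sqrt(H_v) = 1.6294
378*A_v*sqrt(H_v) = 10487
Q = 894.37 + 10487 = 11382 kW

11382 kW


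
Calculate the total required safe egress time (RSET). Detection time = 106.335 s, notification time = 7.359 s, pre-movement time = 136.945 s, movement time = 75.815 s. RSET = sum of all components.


Total = 106.335 + 7.359 + 136.945 + 75.815 = 326.454 s

326.454 s


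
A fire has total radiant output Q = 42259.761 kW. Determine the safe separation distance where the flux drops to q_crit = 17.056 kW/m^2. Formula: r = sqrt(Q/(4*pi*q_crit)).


4*pi*q_crit = 214.33
Q/(4*pi*q_crit) = 197.17
r = sqrt(197.17) = 14.042 m

14.042 m


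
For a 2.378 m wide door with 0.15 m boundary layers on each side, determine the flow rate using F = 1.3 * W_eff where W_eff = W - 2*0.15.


W_eff = 2.378 - 0.30 = 2.078 m
F = 1.3 * 2.078 = 2.7014 persons/s

2.7014 persons/s


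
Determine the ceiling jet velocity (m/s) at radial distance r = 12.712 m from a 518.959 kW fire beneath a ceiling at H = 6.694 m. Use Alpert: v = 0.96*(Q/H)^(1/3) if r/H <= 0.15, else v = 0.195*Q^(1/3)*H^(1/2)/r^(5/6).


r/H = 12.712 / 6.694 = 1.8990
r/H > 0.15, so v = 0.195*Q^(1/3)*H^(1/2)/r^(5/6)
Q^(1/3) = 8.0361
H^(1/2) = 2.5873
r^(5/6) = 8.3211
v = 0.195 * 8.0361 * 2.5873 / 8.3211 = 0.48724 m/s

0.48724 m/s


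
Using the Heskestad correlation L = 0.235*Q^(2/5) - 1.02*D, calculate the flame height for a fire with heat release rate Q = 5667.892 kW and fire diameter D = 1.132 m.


Q^(2/5) = 31.723
0.235 * Q^(2/5) = 7.4548
1.02 * D = 1.1546
L = 6.3002 m

6.3002 m


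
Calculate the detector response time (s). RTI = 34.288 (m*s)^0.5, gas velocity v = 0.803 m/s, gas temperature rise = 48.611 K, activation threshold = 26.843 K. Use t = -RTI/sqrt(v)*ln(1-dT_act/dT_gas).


dT_act/dT_gas = 0.55220
ln(1 - 0.55220) = -0.80341
t = -34.288 / sqrt(0.803) * -0.80341 = 30.741 s

30.741 s


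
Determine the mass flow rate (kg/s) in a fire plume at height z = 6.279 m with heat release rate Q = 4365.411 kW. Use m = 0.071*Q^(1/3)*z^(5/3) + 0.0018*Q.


Q^(1/3) = 16.343
z^(5/3) = 21.371
First term = 0.071 * 16.343 * 21.371 = 24.798
Second term = 0.0018 * 4365.411 = 7.8577
m = 32.656 kg/s

32.656 kg/s


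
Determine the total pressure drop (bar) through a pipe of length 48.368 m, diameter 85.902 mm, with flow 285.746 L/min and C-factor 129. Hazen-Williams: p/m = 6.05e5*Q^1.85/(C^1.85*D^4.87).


Q^1.85 = 34959
C^1.85 = 8027.7
D^4.87 = 2.6218e+09
p/m = 0.0010049 bar/m
p_total = 0.0010049 * 48.368 = 0.048606 bar

0.048606 bar


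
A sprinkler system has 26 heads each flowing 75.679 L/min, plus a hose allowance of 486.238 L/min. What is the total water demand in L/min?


Sprinkler demand = 26 * 75.679 = 1967.654 L/min
Total = 1967.654 + 486.238 = 2453.892 L/min

2453.892 L/min


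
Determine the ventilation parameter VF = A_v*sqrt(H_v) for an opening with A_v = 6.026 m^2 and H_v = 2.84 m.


sqrt(H_v) = 1.6852
VF = 6.026 * 1.6852 = 10.155 m^(5/2)

10.155 m^(5/2)


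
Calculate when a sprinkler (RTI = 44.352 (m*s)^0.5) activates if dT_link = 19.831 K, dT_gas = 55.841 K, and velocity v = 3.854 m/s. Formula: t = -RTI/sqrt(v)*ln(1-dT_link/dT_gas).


dT_link/dT_gas = 0.35513
ln(1 - 0.35513) = -0.43871
t = -44.352 / sqrt(3.854) * -0.43871 = 9.9114 s

9.9114 s


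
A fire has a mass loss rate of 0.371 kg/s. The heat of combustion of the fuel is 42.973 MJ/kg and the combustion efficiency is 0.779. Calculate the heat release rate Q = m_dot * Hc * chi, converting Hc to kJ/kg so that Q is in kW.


Hc = 42.973 MJ/kg = 42.973 * 1000 kJ/kg = 42973 kJ/kg
Q = 0.371 kg/s * 42973 kJ/kg * 0.779 = 12420 kW

12420 kW


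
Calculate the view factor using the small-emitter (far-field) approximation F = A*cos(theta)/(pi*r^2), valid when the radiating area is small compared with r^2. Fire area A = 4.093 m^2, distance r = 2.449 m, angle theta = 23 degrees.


cos(23 deg) = 0.92050
pi*r^2 = 18.842
F = 4.093 * 0.92050 / 18.842 = 0.19996

0.19996


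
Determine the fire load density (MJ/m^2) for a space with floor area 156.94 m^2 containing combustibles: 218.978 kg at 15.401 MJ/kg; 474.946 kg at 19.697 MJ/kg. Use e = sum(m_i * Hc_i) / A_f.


Total energy = 218.978*15.401 + 474.946*19.697
= 3372.480 + 9355.011
= 12727.49 MJ
e = 12727.49 / 156.94 = 81.098 MJ/m^2

81.098 MJ/m^2


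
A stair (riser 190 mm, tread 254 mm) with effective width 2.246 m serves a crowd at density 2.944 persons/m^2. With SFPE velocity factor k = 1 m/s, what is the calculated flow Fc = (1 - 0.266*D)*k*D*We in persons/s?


1 - 0.266*D = 1 - 0.266*2.944 = 0.21690
Fs = 0.21690 * 1 * 2.944 = 0.63854 persons/(s*m)
Fc = 0.63854 * 2.246 = 1.4342 persons/s

1.4342 persons/s


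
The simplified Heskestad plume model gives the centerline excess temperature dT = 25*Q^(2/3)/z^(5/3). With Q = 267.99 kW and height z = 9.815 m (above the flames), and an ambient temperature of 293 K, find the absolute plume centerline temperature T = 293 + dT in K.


Q^(2/3) = 41.567
z^(5/3) = 44.994
dT = 25 * 41.567 / 44.994 = 23.096 K
T = 293 + 23.096 = 316.10 K

316.10 K


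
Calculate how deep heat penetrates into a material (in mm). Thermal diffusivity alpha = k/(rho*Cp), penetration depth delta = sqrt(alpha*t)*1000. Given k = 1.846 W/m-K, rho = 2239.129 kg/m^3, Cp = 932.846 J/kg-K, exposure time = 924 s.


alpha = 1.846 / (2239.129 * 932.846) = 8.8378e-07 m^2/s
alpha * t = 0.00081661
delta = sqrt(0.00081661) * 1000 = 28.576 mm

28.576 mm
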